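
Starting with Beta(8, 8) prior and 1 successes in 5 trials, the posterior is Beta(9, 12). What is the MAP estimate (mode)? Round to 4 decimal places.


The mode of Beta(a, b) when a > 1 and b > 1 is (a-1)/(a+b-2)
= (9 - 1) / (9 + 12 - 2)
= 8 / 19
= 0.4211

0.4211


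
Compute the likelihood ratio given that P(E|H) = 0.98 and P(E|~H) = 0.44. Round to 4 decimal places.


LR = P(E|H) / P(E|~H)
= 0.98 / 0.44 = 2.2273

2.2273


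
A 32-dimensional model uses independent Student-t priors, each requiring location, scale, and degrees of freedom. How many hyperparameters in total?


Per parameter: 3 (location, scale, and degrees of freedom).
Total = 32 * 3 = 96

96


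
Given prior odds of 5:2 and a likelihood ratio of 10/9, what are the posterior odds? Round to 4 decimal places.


Posterior odds = prior odds * LR
Prior odds = 5/2 = 2.5
LR = 10/9 = 1.1111
Posterior odds = 2.5 * 1.1111 = 2.7778

2.7778


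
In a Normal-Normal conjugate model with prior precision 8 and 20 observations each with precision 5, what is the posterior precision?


Posterior precision = prior precision + n * observation precision
= 8 + 20 * 5
= 8 + 100 = 108

108


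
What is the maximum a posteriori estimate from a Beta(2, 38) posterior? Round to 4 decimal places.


The MAP estimate equals the mode of the distribution.
Mode of Beta(a,b) = (a-1)/(a+b-2)
= 1/38
= 0.0263

0.0263


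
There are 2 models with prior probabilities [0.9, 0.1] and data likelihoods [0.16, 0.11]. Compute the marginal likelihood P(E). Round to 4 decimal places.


P(E) = sum over models of P(M_i) * P(E|M_i)
= 0.9*0.16 + 0.1*0.11
= 0.155

0.155


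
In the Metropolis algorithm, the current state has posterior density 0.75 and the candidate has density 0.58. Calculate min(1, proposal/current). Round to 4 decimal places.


Ratio = 0.58/0.75 = 0.7733
Acceptance probability = min(1, 0.7733)
= 0.7733

0.7733


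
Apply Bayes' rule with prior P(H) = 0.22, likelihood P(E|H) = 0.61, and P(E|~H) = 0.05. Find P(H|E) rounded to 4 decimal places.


Step 1: Compute marginal P(E) = P(E|H)P(H) + P(E|~H)P(~H)
= 0.61*0.22 + 0.05*0.78 = 0.1732
Step 2: P(H|E) = P(E|H)P(H)/P(E) = 0.1342/0.1732
= 0.7748

0.7748


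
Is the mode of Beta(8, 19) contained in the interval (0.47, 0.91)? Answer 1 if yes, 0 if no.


Mode = (a-1)/(a+b-2) = 7/25 = 0.28
Interval: (0.47, 0.91)
Contains mode? 0

0


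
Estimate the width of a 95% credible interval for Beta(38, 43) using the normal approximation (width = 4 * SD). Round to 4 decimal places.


For Beta(a,b): Var = ab/((a+b)^2(a+b+1))
Var = 0.003, SD = 0.0551
Approximate 95% CI width = 4 * 0.0551 = 0.2204

0.2204


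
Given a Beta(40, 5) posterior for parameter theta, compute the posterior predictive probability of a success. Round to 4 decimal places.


For a Beta-Bernoulli model, the predictive probability is the mean:
P(success) = 40/(40+5) = 40/45 = 0.8889

0.8889


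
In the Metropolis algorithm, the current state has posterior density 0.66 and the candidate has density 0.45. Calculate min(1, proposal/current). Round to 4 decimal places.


Ratio = 0.45/0.66 = 0.6818
Acceptance probability = min(1, 0.6818)
= 0.6818

0.6818


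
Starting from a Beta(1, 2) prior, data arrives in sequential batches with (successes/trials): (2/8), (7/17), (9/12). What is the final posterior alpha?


In sequential Bayesian updating, we sum all successes.
Total successes = 18
Final alpha = 1 + 18 = 19

19


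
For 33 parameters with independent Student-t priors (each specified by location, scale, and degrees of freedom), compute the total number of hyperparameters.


A Student-t prior has 3 hyperparameters per parameter.
Total = 33 * 3 = 99

99


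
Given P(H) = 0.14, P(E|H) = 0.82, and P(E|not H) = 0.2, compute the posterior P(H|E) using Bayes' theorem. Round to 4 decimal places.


By Bayes' theorem: P(H|E) = P(E|H)*P(H) / P(E)
P(E) = P(E|H)*P(H) + P(E|not H)*P(not H)
P(E) = 0.82*0.14 + 0.2*0.86 = 0.2868
P(H|E) = 0.82*0.14 / 0.2868 = 0.4003

0.4003


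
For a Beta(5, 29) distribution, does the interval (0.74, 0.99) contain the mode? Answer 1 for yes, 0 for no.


Mode of Beta(a,b) = (a-1)/(a+b-2)
= (5-1)/(5+29-2) = 0.125
Check: 0.74 <= 0.125 <= 0.99?
Result: 0

0


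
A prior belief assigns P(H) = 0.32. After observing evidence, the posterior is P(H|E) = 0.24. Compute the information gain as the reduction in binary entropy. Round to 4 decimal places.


H(prior) = -0.32*log2(0.32) - 0.68*log2(0.68)
= 0.9044
H(post) = -0.24*log2(0.24) - 0.76*log2(0.76)
= 0.795
IG = 0.9044 - 0.795 = 0.1093

0.1093


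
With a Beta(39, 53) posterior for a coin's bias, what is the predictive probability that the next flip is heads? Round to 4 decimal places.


The predictive probability equals the posterior mean.
P(next = heads) = alpha / (alpha + beta)
= 39 / 92 = 0.4239

0.4239


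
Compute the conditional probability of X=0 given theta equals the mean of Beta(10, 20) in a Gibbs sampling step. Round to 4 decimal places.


Mean of Beta(10, 20) = 0.3333
P(X=0 | theta=0.3333) = 0.6667

0.6667


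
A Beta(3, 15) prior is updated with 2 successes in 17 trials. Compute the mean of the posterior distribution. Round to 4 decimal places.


After update: Beta(5, 30)
Mean = 5 / (5 + 30) = 5 / 35
= 0.1429

0.1429


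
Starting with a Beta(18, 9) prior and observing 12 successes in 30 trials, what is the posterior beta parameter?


Posterior beta = prior beta + failures
Failures = 30 - 12 = 18
beta_post = 9 + 18 = 27

27


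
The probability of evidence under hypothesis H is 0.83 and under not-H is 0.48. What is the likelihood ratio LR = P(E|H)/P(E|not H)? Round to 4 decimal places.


LR = 0.83 / 0.48
= 1.7292

1.7292


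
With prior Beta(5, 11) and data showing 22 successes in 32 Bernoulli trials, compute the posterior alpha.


Conjugate update: alpha_posterior = alpha_prior + k
= 5 + 22 = 27

27


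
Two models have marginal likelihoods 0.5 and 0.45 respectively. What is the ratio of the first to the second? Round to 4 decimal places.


Evidence ratio = 0.5 / 0.45
= 1.1111

1.1111


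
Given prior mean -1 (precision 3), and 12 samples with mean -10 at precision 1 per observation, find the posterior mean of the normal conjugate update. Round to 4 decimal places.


The posterior mean is a precision-weighted average of prior and data.
Post. prec. = 3 + 12 = 15
Post. mean = (-3 + -120)/15 = -123/15 = -8.2

-8.2


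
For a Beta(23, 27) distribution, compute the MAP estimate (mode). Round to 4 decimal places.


MAP = mode = (a-1)/(a+b-2)
= (23-1)/(23+27-2)
= 22/48 = 0.4583

0.4583


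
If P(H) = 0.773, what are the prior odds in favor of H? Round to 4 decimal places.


Prior odds = P(H) / (1 - P(H))
= 0.773 / 0.227
= 3.4053

3.4053


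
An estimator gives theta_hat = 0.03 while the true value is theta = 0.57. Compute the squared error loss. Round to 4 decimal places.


The squared error loss is (theta_hat - theta)^2
= (0.03 - 0.57)^2
= (-0.54)^2 = 0.2916

0.2916


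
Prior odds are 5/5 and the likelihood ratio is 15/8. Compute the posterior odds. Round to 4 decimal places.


Posterior odds = prior odds * likelihood ratio
= (5/5) * (15/8)
= 75 / 40
= 1.875

1.875


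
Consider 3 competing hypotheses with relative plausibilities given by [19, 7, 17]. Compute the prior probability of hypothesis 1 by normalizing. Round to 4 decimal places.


Sum of weights = 19 + 7 + 17 = 43
Normalized prior for H1 = 19 / 43
= 0.4419

0.4419


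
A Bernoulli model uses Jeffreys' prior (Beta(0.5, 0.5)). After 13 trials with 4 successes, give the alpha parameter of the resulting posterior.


Posterior = Beta(prior_alpha + successes, prior_beta + failures)
= Beta(0.5 + 4, 0.5 + 9)
Posterior alpha = 0.5 + k = 0.5 + 4 = 4.5

4.5


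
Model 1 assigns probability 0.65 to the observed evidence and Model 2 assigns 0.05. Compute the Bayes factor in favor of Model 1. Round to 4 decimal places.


BF = P(data|M1) / P(data|M2)
= 0.65 / 0.05 = 13.0

13.0


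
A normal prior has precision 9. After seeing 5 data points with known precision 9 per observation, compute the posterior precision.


In the conjugate normal model, precisions add:
tau_posterior = tau_prior + n * tau_data
= 9 + 5*9 = 54

54


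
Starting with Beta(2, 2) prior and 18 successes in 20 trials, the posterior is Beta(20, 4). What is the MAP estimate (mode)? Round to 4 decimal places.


The mode of Beta(a, b) when a > 1 and b > 1 is (a-1)/(a+b-2)
= (20 - 1) / (20 + 4 - 2)
= 19 / 22
= 0.8636

0.8636


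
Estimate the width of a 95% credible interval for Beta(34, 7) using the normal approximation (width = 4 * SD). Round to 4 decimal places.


For Beta(a,b): Var = ab/((a+b)^2(a+b+1))
Var = 0.0034, SD = 0.0581
Approximate 95% CI width = 4 * 0.0581 = 0.2322

0.2322


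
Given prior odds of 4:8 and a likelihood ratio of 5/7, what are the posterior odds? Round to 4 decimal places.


Posterior odds = prior odds * LR
Prior odds = 4/8 = 0.5
LR = 5/7 = 0.7143
Posterior odds = 0.5 * 0.7143 = 0.3571

0.3571


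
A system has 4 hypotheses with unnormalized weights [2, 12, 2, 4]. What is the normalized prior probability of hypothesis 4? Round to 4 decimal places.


The normalized prior is the weight divided by the total.
Total weight = 20
P(H4) = 4 / 20 = 0.2

0.2


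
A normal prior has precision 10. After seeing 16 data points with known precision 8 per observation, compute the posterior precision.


In the conjugate normal model, precisions add:
tau_posterior = tau_prior + n * tau_data
= 10 + 16*8 = 138

138


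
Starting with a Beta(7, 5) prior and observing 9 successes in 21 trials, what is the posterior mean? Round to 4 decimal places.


Posterior parameters: alpha = 7 + 9 = 16
beta = 5 + 12 = 17
Posterior mean = alpha / (alpha + beta) = 16 / 33
= 0.4848

0.4848


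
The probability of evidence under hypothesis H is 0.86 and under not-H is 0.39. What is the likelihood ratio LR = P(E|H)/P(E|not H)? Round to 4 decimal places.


LR = 0.86 / 0.39
= 2.2051

2.2051


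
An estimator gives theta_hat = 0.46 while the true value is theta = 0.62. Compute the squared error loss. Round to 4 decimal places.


The squared error loss is (theta_hat - theta)^2
= (0.46 - 0.62)^2
= (-0.16)^2 = 0.0256

0.0256


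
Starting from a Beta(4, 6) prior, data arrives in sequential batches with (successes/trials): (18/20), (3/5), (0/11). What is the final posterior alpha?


In sequential Bayesian updating, we sum all successes.
Total successes = 21
Final alpha = 4 + 21 = 25

25


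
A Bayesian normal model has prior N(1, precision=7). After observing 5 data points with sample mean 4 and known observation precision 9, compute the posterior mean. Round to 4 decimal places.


Posterior mean = (prior_precision * prior_mean + n * data_precision * data_mean) / (prior_precision + n * data_precision)
Numerator = 7*1 + 5*9*4 = 187
Denominator = 7 + 5*9 = 52
Posterior mean = 3.5962

3.5962


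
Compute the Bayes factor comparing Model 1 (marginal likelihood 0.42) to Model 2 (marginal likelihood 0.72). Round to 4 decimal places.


BF12 = marginal likelihood of M1 / marginal likelihood of M2
= 0.42/0.72
= 0.5833

0.5833


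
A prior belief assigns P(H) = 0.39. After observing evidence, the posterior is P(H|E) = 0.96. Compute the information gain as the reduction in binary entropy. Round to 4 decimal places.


H(prior) = -0.39*log2(0.39) - 0.61*log2(0.61)
= 0.9648
H(post) = -0.96*log2(0.96) - 0.04*log2(0.04)
= 0.2423
IG = 0.9648 - 0.2423 = 0.7225

0.7225


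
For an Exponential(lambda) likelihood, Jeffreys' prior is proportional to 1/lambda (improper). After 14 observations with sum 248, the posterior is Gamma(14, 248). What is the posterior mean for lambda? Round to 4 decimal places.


Posterior = Gamma(n, sum_x) = Gamma(14, 248)
Posterior mean = shape/rate = 14/248
= 0.0565

0.0565


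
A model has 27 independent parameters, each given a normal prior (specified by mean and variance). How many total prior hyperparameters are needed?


Each normal prior needs 2 hyperparameters (mean and variance).
Total = 2 * 27 = 54

54


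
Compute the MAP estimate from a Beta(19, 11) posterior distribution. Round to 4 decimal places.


MAP = mode of Beta distribution
= (alpha - 1)/(alpha + beta - 2)
= (19-1)/(19+11-2)
= 18/28 = 0.6429

0.6429


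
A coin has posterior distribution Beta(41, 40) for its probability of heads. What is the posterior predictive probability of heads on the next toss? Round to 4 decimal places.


Posterior predictive = E[theta] = alpha/(alpha+beta)
= 41/81
= 0.5062

0.5062


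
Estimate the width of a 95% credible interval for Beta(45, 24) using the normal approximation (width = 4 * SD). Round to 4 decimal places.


For Beta(a,b): Var = ab/((a+b)^2(a+b+1))
Var = 0.0032, SD = 0.0569
Approximate 95% CI width = 4 * 0.0569 = 0.2277

0.2277


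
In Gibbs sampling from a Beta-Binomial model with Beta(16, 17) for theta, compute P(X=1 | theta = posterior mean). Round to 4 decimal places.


Posterior mean = alpha/(alpha+beta) = 16/33 = 0.4848
P(X=1|theta=mean) = theta = 0.4848

0.4848


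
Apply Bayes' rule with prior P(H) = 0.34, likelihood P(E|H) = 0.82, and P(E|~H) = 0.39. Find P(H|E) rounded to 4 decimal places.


Step 1: Compute marginal P(E) = P(E|H)P(H) + P(E|~H)P(~H)
= 0.82*0.34 + 0.39*0.66 = 0.5362
Step 2: P(H|E) = P(E|H)P(H)/P(E) = 0.2788/0.5362
= 0.52

0.52


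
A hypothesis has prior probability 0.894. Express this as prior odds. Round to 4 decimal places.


Odds = P(H) / P(not H) = 0.894 / 0.106
= 8.434

8.434


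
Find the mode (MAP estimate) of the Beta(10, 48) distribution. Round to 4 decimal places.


For Beta(a,b) with a,b > 1:
Mode = (a-1)/(a+b-2) = (10-1)/(58-2)
= 9/56 = 0.1607

0.1607


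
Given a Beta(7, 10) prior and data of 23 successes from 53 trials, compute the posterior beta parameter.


Number of failures = 53 - 23 = 30
Posterior beta = 10 + 30 = 40

40


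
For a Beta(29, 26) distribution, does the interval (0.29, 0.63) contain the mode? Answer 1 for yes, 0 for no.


Mode of Beta(a,b) = (a-1)/(a+b-2)
= (29-1)/(29+26-2) = 0.5283
Check: 0.29 <= 0.5283 <= 0.63?
Result: 1

1


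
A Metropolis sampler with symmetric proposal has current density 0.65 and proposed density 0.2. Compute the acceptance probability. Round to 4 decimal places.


For symmetric proposals, acceptance = min(1, pi(x*)/pi(x))
= min(1, 0.2/0.65)
= min(1, 0.3077) = 0.3077

0.3077


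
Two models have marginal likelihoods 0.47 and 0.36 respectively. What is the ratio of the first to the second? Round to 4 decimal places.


Evidence ratio = 0.47 / 0.36
= 1.3056

1.3056


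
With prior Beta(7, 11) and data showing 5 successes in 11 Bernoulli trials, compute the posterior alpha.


Conjugate update: alpha_posterior = alpha_prior + k
= 7 + 5 = 12

12


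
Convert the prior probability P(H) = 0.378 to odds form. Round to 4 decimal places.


P(not H) = 1 - 0.378 = 0.622
Odds = 0.378 / 0.622 = 0.6077

0.6077


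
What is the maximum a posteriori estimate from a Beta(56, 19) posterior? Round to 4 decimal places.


The MAP estimate equals the mode of the distribution.
Mode of Beta(a,b) = (a-1)/(a+b-2)
= 55/73
= 0.7534

0.7534


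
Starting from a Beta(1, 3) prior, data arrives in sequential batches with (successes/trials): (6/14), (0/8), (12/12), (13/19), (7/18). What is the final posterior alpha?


In sequential Bayesian updating, we sum all successes.
Total successes = 38
Final alpha = 1 + 38 = 39

39


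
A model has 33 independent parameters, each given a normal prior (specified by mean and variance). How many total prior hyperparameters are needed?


Each normal prior needs 2 hyperparameters (mean and variance).
Total = 2 * 33 = 66

66


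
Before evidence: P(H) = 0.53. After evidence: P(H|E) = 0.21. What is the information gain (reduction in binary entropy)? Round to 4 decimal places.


Prior entropy = 0.9974
Posterior entropy = 0.7415
Information gain = 0.9974 - 0.7415 = 0.2559

0.2559


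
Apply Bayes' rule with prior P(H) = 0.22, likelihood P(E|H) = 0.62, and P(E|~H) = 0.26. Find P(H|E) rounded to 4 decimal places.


Step 1: Compute marginal P(E) = P(E|H)P(H) + P(E|~H)P(~H)
= 0.62*0.22 + 0.26*0.78 = 0.3392
Step 2: P(H|E) = P(E|H)P(H)/P(E) = 0.1364/0.3392
= 0.4021

0.4021


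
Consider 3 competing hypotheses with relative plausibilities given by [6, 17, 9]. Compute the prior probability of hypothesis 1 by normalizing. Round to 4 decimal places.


Sum of weights = 6 + 17 + 9 = 32
Normalized prior for H1 = 6 / 32
= 0.1875

0.1875


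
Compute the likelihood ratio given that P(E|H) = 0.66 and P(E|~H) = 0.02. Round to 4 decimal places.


LR = P(E|H) / P(E|~H)
= 0.66 / 0.02 = 33.0

33.0


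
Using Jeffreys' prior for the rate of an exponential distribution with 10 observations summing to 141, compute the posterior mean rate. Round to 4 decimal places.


Jeffreys' prior leads to posterior Gamma(10, 141).
Mean = 10/141 = 0.0709

0.0709


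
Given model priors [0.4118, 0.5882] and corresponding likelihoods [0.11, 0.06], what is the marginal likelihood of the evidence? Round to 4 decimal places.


P(E) = sum_i P(M_i) P(E|M_i)
= 0.0453 + 0.0353
= 0.0806

0.0806


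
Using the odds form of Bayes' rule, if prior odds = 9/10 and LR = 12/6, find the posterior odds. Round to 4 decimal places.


Bayes' rule in odds form: posterior odds = prior odds * LR
= (9 * 12) / (10 * 6)
= 108/60 = 1.8

1.8


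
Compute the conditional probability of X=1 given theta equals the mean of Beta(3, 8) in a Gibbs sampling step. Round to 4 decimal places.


Mean of Beta(3, 8) = 0.2727
P(X=1 | theta=0.2727) = 0.2727

0.2727


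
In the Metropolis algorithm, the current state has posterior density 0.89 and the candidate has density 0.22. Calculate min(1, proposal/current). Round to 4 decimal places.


Ratio = 0.22/0.89 = 0.2472
Acceptance probability = min(1, 0.2472)
= 0.2472

0.2472


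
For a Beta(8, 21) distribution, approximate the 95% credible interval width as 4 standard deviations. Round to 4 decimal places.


Variance of Beta(a,b) = ab / ((a+b)^2 * (a+b+1))
= 8*21 / ((29)^2 * 30)
= 0.0067
SD = sqrt(0.0067) = 0.0816
Width = 4 * SD = 0.3264

0.3264


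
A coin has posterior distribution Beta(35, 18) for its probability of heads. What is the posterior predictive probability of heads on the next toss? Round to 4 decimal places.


Posterior predictive = E[theta] = alpha/(alpha+beta)
= 35/53
= 0.6604

0.6604


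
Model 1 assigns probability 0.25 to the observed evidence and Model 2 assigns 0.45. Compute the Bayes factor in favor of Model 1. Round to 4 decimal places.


BF = P(data|M1) / P(data|M2)
= 0.25 / 0.45 = 0.5556

0.5556


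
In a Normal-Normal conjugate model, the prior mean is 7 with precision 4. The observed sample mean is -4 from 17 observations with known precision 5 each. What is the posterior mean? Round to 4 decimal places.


Posterior precision = tau0 + n*tau = 4 + 17*5 = 89
Posterior mean = (tau0*mu0 + n*tau*xbar) / posterior_precision
= (4*7 + 17*5*-4) / 89
= -312 / 89 = -3.5056

-3.5056


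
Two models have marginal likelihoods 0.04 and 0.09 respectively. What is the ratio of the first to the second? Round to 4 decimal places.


Evidence ratio = 0.04 / 0.09
= 0.4444

0.4444


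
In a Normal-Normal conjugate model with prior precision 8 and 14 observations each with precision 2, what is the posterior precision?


Posterior precision = prior precision + n * observation precision
= 8 + 14 * 2
= 8 + 28 = 36

36


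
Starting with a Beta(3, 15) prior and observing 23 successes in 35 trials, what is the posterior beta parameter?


Posterior beta = prior beta + failures
Failures = 35 - 23 = 12
beta_post = 15 + 12 = 27

27


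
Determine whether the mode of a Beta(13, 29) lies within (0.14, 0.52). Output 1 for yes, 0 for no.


First find the mode: (a-1)/(a+b-2) = 0.3
Is 0.3 in (0.14, 0.52)? 1

1


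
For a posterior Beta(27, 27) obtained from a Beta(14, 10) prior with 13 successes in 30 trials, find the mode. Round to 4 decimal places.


Mode = (alpha - 1) / (alpha + beta - 2)
= 26 / 52
= 0.5

0.5


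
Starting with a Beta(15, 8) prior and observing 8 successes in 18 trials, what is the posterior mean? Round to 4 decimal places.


Posterior parameters: alpha = 15 + 8 = 23
beta = 8 + 10 = 18
Posterior mean = alpha / (alpha + beta) = 23 / 41
= 0.561

0.561


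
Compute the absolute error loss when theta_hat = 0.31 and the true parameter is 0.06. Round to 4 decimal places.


L = |theta_hat - theta_true|
= |0.31 - 0.06| = 0.25

0.25


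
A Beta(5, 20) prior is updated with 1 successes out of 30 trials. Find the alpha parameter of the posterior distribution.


In the Beta-Binomial conjugate update:
alpha_post = alpha_prior + successes
= 5 + 1
= 6

6


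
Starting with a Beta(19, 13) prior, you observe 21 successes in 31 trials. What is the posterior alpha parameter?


For a Beta-Binomial conjugate model:
Posterior alpha = prior alpha + number of successes
= 19 + 21 = 40

40


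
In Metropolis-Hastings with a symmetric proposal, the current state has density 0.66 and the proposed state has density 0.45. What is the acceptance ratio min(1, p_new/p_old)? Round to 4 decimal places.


Ratio = p_new / p_old = 0.45 / 0.66 = 0.6818
Acceptance = min(1, 0.6818) = 0.6818

0.6818


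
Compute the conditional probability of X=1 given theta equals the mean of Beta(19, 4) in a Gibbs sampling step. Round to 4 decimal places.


Mean of Beta(19, 4) = 0.8261
P(X=1 | theta=0.8261) = 0.8261

0.8261


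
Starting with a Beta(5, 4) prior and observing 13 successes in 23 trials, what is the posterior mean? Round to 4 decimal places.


Posterior parameters: alpha = 5 + 13 = 18
beta = 4 + 10 = 14
Posterior mean = alpha / (alpha + beta) = 18 / 32
= 0.5625

0.5625


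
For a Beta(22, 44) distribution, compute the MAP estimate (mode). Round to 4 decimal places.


MAP = mode = (a-1)/(a+b-2)
= (22-1)/(22+44-2)
= 21/64 = 0.3281

0.3281


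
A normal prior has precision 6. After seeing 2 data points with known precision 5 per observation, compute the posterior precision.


In the conjugate normal model, precisions add:
tau_posterior = tau_prior + n * tau_data
= 6 + 2*5 = 16

16


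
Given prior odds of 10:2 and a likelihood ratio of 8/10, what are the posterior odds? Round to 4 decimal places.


Posterior odds = prior odds * LR
Prior odds = 10/2 = 5.0
LR = 8/10 = 0.8
Posterior odds = 5.0 * 0.8 = 4.0

4.0


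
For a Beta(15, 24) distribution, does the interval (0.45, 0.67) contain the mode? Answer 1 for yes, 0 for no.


Mode of Beta(a,b) = (a-1)/(a+b-2)
= (15-1)/(15+24-2) = 0.3784
Check: 0.45 <= 0.3784 <= 0.67?
Result: 0

0


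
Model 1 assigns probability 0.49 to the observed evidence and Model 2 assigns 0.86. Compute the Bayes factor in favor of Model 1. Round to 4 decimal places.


BF = P(data|M1) / P(data|M2)
= 0.49 / 0.86 = 0.5698

0.5698


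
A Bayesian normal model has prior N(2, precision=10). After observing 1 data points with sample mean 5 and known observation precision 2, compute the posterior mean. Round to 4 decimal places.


Posterior mean = (prior_precision * prior_mean + n * data_precision * data_mean) / (prior_precision + n * data_precision)
Numerator = 10*2 + 1*2*5 = 30
Denominator = 10 + 1*2 = 12
Posterior mean = 2.5

2.5


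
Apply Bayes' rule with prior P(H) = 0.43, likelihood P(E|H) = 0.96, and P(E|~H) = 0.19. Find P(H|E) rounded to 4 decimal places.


Step 1: Compute marginal P(E) = P(E|H)P(H) + P(E|~H)P(~H)
= 0.96*0.43 + 0.19*0.57 = 0.5211
Step 2: P(H|E) = P(E|H)P(H)/P(E) = 0.4128/0.5211
= 0.7922

0.7922


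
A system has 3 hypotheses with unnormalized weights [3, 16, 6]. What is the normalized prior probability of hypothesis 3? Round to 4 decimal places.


The normalized prior is the weight divided by the total.
Total weight = 25
P(H3) = 6 / 25 = 0.24

0.24


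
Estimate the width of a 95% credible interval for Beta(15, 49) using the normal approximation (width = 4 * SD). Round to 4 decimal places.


For Beta(a,b): Var = ab/((a+b)^2(a+b+1))
Var = 0.0028, SD = 0.0525
Approximate 95% CI width = 4 * 0.0525 = 0.2102

0.2102


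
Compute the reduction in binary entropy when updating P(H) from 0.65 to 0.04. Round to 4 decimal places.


H_before = -p*log2(p) - (1-p)*log2(1-p) for p=0.65: 0.9341
H_after for p=0.04: 0.2423
Reduction = 0.9341 - 0.2423 = 0.6918

0.6918


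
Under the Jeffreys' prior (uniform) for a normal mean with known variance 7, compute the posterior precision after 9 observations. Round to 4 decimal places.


Prior precision = 0 (flat prior).
Post. prec. = 0 + n/var = 9/7 = 1.2857

1.2857


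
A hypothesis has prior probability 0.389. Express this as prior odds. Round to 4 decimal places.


Odds = P(H) / P(not H) = 0.389 / 0.611
= 0.6367

0.6367


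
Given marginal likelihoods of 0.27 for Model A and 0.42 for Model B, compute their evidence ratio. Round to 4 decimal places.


Ratio = ML(A) / ML(B) = 0.27/0.42
= 0.6429

0.6429


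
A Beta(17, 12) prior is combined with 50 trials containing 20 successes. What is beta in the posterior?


In conjugate updating:
beta_posterior = beta_prior + (n - k)
= 12 + (50 - 20)
= 12 + 30 = 42

42


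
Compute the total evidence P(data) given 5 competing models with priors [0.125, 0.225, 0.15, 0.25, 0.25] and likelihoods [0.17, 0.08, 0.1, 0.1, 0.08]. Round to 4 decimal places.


Marginal likelihood = sum P(model_i) * P(data|model_i)
Model 1: 0.125 * 0.17 = 0.0213
Model 2: 0.225 * 0.08 = 0.018
Model 3: 0.15 * 0.1 = 0.015
Model 4: 0.25 * 0.1 = 0.025
Model 5: 0.25 * 0.08 = 0.02
Total = 0.0993

0.0993


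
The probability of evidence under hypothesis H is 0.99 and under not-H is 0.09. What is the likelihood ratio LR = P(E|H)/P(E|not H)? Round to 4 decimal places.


LR = 0.99 / 0.09
= 11.0

11.0


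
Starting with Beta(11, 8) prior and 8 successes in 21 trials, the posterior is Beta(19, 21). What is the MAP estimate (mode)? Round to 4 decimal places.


The mode of Beta(a, b) when a > 1 and b > 1 is (a-1)/(a+b-2)
= (19 - 1) / (19 + 21 - 2)
= 18 / 38
= 0.4737

0.4737


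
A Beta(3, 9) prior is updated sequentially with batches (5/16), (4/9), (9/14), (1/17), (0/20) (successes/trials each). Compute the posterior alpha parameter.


Sequential conjugate updating is equivalent to a single batch update.
Total successes across all batches = 19
alpha_posterior = alpha_prior + total_successes = 3 + 19
= 22

22


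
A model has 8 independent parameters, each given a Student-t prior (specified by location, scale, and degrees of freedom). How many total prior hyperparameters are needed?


Each Student-t prior needs 3 hyperparameters (location, scale, and degrees of freedom).
Total = 3 * 8 = 24

24


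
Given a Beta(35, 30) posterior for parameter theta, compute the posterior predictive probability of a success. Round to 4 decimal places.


For a Beta-Bernoulli model, the predictive probability is the mean:
P(success) = 35/(35+30) = 35/65 = 0.5385

0.5385


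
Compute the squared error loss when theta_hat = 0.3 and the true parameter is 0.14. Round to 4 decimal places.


L = (theta_hat - theta_true)^2
= (0.3 - 0.14)^2
= 0.16^2 = 0.0256

0.0256


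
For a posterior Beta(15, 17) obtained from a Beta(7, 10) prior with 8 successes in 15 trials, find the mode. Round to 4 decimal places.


Mode = (alpha - 1) / (alpha + beta - 2)
= 14 / 30
= 0.4667

0.4667


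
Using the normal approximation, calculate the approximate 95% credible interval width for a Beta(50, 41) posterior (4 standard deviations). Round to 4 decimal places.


Var(Beta) = 50*41/(91^2 * 92) = 0.0027
SD = 0.0519
Width ~ 4*SD = 0.2075

0.2075


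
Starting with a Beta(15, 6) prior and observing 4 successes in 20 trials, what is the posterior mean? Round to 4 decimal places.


Posterior parameters: alpha = 15 + 4 = 19
beta = 6 + 16 = 22
Posterior mean = alpha / (alpha + beta) = 19 / 41
= 0.4634

0.4634


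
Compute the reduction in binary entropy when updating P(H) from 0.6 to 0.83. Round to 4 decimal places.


H_before = -p*log2(p) - (1-p)*log2(1-p) for p=0.6: 0.971
H_after for p=0.83: 0.6577
Reduction = 0.971 - 0.6577 = 0.3132

0.3132


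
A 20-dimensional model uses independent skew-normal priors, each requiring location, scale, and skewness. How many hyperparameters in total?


Per parameter: 3 (location, scale, and skewness).
Total = 20 * 3 = 60

60


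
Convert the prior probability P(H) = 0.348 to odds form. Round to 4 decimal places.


P(not H) = 1 - 0.348 = 0.652
Odds = 0.348 / 0.652 = 0.5337

0.5337


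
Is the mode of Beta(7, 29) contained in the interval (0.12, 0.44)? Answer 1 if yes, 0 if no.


Mode = (a-1)/(a+b-2) = 6/34 = 0.1765
Interval: (0.12, 0.44)
Contains mode? 1

1


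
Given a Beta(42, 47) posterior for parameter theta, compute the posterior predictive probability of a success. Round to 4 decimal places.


For a Beta-Bernoulli model, the predictive probability is the mean:
P(success) = 42/(42+47) = 42/89 = 0.4719

0.4719


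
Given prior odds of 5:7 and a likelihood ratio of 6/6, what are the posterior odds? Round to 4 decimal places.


Posterior odds = prior odds * LR
Prior odds = 5/7 = 0.7143
LR = 6/6 = 1.0
Posterior odds = 0.7143 * 1.0 = 0.7143

0.7143


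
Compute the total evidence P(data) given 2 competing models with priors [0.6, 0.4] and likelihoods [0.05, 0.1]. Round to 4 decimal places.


Marginal likelihood = sum P(model_i) * P(data|model_i)
Model 1: 0.6 * 0.05 = 0.03
Model 2: 0.4 * 0.1 = 0.04
Total = 0.07

0.07


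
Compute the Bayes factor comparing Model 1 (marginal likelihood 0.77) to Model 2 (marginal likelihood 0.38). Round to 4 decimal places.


BF12 = marginal likelihood of M1 / marginal likelihood of M2
= 0.77/0.38
= 2.0263

2.0263


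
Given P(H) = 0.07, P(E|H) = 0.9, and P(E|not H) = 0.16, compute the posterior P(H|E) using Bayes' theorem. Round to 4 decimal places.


By Bayes' theorem: P(H|E) = P(E|H)*P(H) / P(E)
P(E) = P(E|H)*P(H) + P(E|not H)*P(not H)
P(E) = 0.9*0.07 + 0.16*0.93 = 0.2118
P(H|E) = 0.9*0.07 / 0.2118 = 0.2975

0.2975


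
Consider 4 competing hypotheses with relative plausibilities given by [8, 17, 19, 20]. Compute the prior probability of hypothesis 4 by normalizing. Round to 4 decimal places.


Sum of weights = 8 + 17 + 19 + 20 = 64
Normalized prior for H4 = 20 / 64
= 0.3125

0.3125


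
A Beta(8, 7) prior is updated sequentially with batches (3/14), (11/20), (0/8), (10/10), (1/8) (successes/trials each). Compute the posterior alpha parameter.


Sequential conjugate updating is equivalent to a single batch update.
Total successes across all batches = 25
alpha_posterior = alpha_prior + total_successes = 8 + 25
= 33

33


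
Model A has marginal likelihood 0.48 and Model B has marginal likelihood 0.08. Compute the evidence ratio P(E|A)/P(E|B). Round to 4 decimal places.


Evidence ratio = P(E|A) / P(E|B)
= 0.48 / 0.08
= 6.0

6.0


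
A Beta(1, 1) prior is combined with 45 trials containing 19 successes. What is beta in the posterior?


In conjugate updating:
beta_posterior = beta_prior + (n - k)
= 1 + (45 - 19)
= 1 + 26 = 27

27


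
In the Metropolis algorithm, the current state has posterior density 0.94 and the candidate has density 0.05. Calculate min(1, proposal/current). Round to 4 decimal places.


Ratio = 0.05/0.94 = 0.0532
Acceptance probability = min(1, 0.0532)
= 0.0532

0.0532


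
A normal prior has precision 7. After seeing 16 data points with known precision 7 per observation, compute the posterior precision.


In the conjugate normal model, precisions add:
tau_posterior = tau_prior + n * tau_data
= 7 + 16*7 = 119

119


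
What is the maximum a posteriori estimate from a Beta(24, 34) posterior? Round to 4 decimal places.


The MAP estimate equals the mode of the distribution.
Mode of Beta(a,b) = (a-1)/(a+b-2)
= 23/56
= 0.4107

0.4107


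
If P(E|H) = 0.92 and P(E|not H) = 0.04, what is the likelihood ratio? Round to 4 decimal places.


Likelihood ratio = P(E|H) / P(E|not H)
= 0.92 / 0.04
= 23.0

23.0


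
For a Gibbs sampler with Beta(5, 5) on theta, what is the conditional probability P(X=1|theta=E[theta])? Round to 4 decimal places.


E[theta] = 5/(5+5) = 0.5
P(X=1|theta) = theta = 0.5

0.5


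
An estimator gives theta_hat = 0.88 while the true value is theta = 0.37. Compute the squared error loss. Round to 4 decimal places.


The squared error loss is (theta_hat - theta)^2
= (0.88 - 0.37)^2
= (0.51)^2 = 0.2601

0.2601


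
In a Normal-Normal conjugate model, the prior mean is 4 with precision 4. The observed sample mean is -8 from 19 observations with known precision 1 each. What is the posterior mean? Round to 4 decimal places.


Posterior precision = tau0 + n*tau = 4 + 19*1 = 23
Posterior mean = (tau0*mu0 + n*tau*xbar) / posterior_precision
= (4*4 + 19*1*-8) / 23
= -136 / 23 = -5.913

-5.913


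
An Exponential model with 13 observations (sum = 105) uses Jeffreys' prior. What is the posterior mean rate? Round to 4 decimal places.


Posterior Gamma(13, 105)
E[lambda] = 13/105 = 0.1238

0.1238


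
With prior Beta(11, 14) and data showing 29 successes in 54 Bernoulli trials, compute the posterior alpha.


Conjugate update: alpha_posterior = alpha_prior + k
= 11 + 29 = 40

40


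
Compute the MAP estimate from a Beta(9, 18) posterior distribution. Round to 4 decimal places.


MAP = mode of Beta distribution
= (alpha - 1)/(alpha + beta - 2)
= (9-1)/(9+18-2)
= 8/25 = 0.32

0.32


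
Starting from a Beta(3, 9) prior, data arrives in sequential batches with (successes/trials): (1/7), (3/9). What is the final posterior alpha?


In sequential Bayesian updating, we sum all successes.
Total successes = 4
Final alpha = 3 + 4 = 7

7


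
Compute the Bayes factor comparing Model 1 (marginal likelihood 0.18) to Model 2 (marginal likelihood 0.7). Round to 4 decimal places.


BF12 = marginal likelihood of M1 / marginal likelihood of M2
= 0.18/0.7
= 0.2571

0.2571


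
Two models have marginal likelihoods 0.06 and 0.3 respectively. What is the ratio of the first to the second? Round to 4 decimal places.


Evidence ratio = 0.06 / 0.3
= 0.2

0.2


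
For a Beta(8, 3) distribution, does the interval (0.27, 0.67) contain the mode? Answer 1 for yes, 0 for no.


Mode of Beta(a,b) = (a-1)/(a+b-2)
= (8-1)/(8+3-2) = 0.7778
Check: 0.27 <= 0.7778 <= 0.67?
Result: 0

0


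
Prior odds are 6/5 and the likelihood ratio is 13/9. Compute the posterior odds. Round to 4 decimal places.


Posterior odds = prior odds * likelihood ratio
= (6/5) * (13/9)
= 78 / 45
= 1.7333

1.7333


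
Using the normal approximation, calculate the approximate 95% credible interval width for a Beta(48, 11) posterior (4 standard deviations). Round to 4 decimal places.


Var(Beta) = 48*11/(59^2 * 60) = 0.0025
SD = 0.0503
Width ~ 4*SD = 0.2011

0.2011


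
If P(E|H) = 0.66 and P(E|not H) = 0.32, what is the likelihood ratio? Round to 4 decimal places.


Likelihood ratio = P(E|H) / P(E|not H)
= 0.66 / 0.32
= 2.0625

2.0625


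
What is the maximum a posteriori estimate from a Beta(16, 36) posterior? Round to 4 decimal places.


The MAP estimate equals the mode of the distribution.
Mode of Beta(a,b) = (a-1)/(a+b-2)
= 15/50
= 0.3

0.3


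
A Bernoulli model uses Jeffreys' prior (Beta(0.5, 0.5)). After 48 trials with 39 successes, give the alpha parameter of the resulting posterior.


Posterior = Beta(prior_alpha + successes, prior_beta + failures)
= Beta(0.5 + 39, 0.5 + 9)
Posterior alpha = 0.5 + k = 0.5 + 39 = 39.5

39.5


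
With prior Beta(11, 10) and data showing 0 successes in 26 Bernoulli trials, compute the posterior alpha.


Conjugate update: alpha_posterior = alpha_prior + k
= 11 + 0 = 11

11


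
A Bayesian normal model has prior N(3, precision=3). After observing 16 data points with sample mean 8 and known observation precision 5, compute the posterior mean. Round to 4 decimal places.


Posterior mean = (prior_precision * prior_mean + n * data_precision * data_mean) / (prior_precision + n * data_precision)
Numerator = 3*3 + 16*5*8 = 649
Denominator = 3 + 16*5 = 83
Posterior mean = 7.8193

7.8193


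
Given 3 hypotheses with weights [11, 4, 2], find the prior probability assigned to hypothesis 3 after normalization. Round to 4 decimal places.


To normalize, divide each weight by the sum of all weights.
Sum = 17
Prior(H3) = 2/17 = 0.1176

0.1176


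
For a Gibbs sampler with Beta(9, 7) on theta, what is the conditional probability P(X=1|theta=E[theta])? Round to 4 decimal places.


E[theta] = 9/(9+7) = 0.5625
P(X=1|theta) = theta = 0.5625

0.5625


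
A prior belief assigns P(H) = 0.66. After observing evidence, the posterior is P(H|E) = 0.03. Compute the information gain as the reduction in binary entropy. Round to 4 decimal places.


H(prior) = -0.66*log2(0.66) - 0.34*log2(0.34)
= 0.9248
H(post) = -0.03*log2(0.03) - 0.97*log2(0.97)
= 0.1944
IG = 0.9248 - 0.1944 = 0.7304

0.7304


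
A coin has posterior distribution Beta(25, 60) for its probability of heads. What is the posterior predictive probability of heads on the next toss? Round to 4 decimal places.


Posterior predictive = E[theta] = alpha/(alpha+beta)
= 25/85
= 0.2941

0.2941


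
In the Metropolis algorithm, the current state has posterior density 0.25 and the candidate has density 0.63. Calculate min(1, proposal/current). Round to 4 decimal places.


Ratio = 0.63/0.25 = 2.52
Acceptance probability = min(1, 2.52)
= 1.0

1.0


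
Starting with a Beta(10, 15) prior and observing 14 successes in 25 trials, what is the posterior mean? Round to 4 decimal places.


Posterior parameters: alpha = 10 + 14 = 24
beta = 15 + 11 = 26
Posterior mean = alpha / (alpha + beta) = 24 / 50
= 0.48

0.48


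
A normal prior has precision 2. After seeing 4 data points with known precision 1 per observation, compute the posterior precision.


In the conjugate normal model, precisions add:
tau_posterior = tau_prior + n * tau_data
= 2 + 4*1 = 6

6


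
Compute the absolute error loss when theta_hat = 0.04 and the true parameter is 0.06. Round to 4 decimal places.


L = |theta_hat - theta_true|
= |0.04 - 0.06| = 0.02

0.02


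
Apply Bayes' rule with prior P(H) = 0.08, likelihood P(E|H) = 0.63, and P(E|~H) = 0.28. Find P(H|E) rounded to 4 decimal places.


Step 1: Compute marginal P(E) = P(E|H)P(H) + P(E|~H)P(~H)
= 0.63*0.08 + 0.28*0.92 = 0.308
Step 2: P(H|E) = P(E|H)P(H)/P(E) = 0.0504/0.308
= 0.1636

0.1636


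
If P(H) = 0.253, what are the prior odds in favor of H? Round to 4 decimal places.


Prior odds = P(H) / (1 - P(H))
= 0.253 / 0.747
= 0.3387

0.3387


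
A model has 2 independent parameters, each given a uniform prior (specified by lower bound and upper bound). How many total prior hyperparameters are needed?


Each uniform prior needs 2 hyperparameters (lower bound and upper bound).
Total = 2 * 2 = 4

4


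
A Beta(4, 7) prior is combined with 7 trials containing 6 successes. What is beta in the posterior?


In conjugate updating:
beta_posterior = beta_prior + (n - k)
= 7 + (7 - 6)
= 7 + 1 = 8

8


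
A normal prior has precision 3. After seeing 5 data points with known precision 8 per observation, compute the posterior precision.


In the conjugate normal model, precisions add:
tau_posterior = tau_prior + n * tau_data
= 3 + 5*8 = 43

43


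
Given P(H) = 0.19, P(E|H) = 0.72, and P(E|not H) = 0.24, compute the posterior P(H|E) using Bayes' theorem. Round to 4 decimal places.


By Bayes' theorem: P(H|E) = P(E|H)*P(H) / P(E)
P(E) = P(E|H)*P(H) + P(E|not H)*P(not H)
P(E) = 0.72*0.19 + 0.24*0.81 = 0.3312
P(H|E) = 0.72*0.19 / 0.3312 = 0.413

0.413
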